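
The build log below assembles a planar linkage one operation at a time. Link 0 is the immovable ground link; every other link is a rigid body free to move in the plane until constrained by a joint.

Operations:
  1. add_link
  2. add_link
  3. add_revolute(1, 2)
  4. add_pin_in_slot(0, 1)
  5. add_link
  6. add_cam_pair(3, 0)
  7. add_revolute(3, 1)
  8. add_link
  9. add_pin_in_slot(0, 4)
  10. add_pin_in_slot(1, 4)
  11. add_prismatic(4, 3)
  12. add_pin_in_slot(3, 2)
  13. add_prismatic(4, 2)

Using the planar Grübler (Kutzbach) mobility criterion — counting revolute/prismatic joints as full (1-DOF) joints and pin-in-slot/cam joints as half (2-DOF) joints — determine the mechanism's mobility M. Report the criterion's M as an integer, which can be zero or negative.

M = -1

ground; <1,0,0>
#1 <2,0,0>
#2 <3,0,0>
R:1↔2 J1 <3,1,0>
PS:0↔1 J2 <3,1,1>
#3 <4,1,1>
C:3↔0 J2 <4,1,2>
R:3↔1 J1 <4,2,2>
#4 <5,2,2>
PS:0↔4 J2 <5,2,3>
PS:1↔4 J2 <5,2,4>
P:4↔3 J1 <5,3,4>
PS:3↔2 J2 <5,3,5>
P:4↔2 J1 <5,4,5>
3×4 − 2×4 − 1×5 = -1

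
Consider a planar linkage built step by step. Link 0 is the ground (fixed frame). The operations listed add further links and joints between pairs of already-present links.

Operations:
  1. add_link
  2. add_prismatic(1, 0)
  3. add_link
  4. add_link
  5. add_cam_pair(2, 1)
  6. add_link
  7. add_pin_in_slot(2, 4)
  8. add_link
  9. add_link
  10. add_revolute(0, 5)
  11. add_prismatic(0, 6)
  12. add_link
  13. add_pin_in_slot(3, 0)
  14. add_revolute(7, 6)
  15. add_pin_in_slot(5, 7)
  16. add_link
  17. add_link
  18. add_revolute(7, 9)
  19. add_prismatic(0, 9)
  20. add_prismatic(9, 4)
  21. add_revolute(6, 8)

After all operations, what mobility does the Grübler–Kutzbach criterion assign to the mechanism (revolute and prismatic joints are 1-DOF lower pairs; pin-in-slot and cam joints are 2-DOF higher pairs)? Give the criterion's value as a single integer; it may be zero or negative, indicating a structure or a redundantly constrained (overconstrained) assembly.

ground; <1,0,0>
#1 <2,0,0>
P:1↔0 J1 <2,1,0>
#2 <3,1,0>
#3 <4,1,0>
C:2↔1 J2 <4,1,1>
#4 <5,1,1>
PS:2↔4 J2 <5,1,2>
#5 <6,1,2>
#6 <7,1,2>
R:0↔5 J1 <7,2,2>
P:0↔6 J1 <7,3,2>
#7 <8,3,2>
PS:3↔0 J2 <8,3,3>
R:7↔6 J1 <8,4,3>
PS:5↔7 J2 <8,4,4>
#8 <9,4,4>
#9 <10,4,4>
R:7↔9 J1 <10,5,4>
P:0↔9 J1 <10,6,4>
P:9↔4 J1 <10,7,4>
R:6↔8 J1 <10,8,4>
3×9 − 2×8 − 1×4 = 7

M = 7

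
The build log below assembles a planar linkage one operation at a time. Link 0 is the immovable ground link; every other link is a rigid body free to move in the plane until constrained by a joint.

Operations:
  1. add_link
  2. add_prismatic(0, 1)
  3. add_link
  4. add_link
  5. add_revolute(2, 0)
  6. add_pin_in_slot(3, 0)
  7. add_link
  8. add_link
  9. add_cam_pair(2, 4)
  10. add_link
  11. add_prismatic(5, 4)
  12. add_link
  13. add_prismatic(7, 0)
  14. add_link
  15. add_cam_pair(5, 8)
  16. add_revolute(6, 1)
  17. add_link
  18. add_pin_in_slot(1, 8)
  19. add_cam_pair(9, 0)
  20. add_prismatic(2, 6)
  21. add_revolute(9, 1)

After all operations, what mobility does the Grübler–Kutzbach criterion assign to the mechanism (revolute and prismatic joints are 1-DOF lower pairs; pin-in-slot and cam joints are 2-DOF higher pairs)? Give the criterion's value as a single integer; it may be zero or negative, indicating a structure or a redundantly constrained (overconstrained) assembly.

M = 8

link 0 = ground. State L|J1|J2 = 1|0|0
+link1  2|0|0
P(0,1) f=1→J1  2|1|0
+link2  3|1|0
+link3  4|1|0
R(2,0) f=1→J1  4|2|0
PS(3,0) f=2→J2  4|2|1
+link4  5|2|1
+link5  6|2|1
C(2,4) f=2→J2  6|2|2
+link6  7|2|2
P(5,4) f=1→J1  7|3|2
+link7  8|3|2
P(7,0) f=1→J1  8|4|2
+link8  9|4|2
C(5,8) f=2→J2  9|4|3
R(6,1) f=1→J1  9|5|3
+link9  10|5|3
PS(1,8) f=2→J2  10|5|4
C(9,0) f=2→J2  10|5|5
P(2,6) f=1→J1  10|6|5
R(9,1) f=1→J1  10|7|5
M = 3(10−1)−2·7−5 = 27−14−5 = 8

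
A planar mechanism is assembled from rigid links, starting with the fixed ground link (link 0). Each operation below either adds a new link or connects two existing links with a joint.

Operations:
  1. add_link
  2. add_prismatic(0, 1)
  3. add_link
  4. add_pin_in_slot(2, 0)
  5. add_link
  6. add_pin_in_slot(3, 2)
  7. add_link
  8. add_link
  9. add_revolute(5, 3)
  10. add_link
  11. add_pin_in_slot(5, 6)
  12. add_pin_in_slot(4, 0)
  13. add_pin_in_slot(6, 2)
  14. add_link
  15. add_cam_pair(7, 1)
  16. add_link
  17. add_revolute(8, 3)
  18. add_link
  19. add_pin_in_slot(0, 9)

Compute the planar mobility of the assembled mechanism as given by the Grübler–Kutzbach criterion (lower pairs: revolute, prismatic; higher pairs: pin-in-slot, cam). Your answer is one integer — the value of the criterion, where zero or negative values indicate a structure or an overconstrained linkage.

M = 14

link 0 = ground. State L|J1|J2 = 1|0|0
+link1  2|0|0
P(0,1) f=1→J1  2|1|0
+link2  3|1|0
PS(2,0) f=2→J2  3|1|1
+link3  4|1|1
PS(3,2) f=2→J2  4|1|2
+link4  5|1|2
+link5  6|1|2
R(5,3) f=1→J1  6|2|2
+link6  7|2|2
PS(5,6) f=2→J2  7|2|3
PS(4,0) f=2→J2  7|2|4
PS(6,2) f=2→J2  7|2|5
+link7  8|2|5
C(7,1) f=2→J2  8|2|6
+link8  9|2|6
R(8,3) f=1→J1  9|3|6
+link9  10|3|6
PS(0,9) f=2→J2  10|3|7
M = 3(10−1)−2·3−7 = 27−6−7 = 14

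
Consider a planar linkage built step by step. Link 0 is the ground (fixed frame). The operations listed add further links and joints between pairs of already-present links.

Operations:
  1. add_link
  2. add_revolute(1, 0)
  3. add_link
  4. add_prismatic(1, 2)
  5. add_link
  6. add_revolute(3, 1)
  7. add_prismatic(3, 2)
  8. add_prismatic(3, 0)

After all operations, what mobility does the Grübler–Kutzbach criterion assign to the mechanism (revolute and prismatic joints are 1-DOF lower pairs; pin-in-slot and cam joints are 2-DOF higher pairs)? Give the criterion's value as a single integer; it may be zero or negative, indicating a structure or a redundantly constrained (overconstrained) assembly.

M = -1

L=1 J1=0 J2=0
add link → L=2 J1=0 J2=0
R@1,0 dof=1 J1 → L=2 J1=1 J2=0
add link → L=3 J1=1 J2=0
P@1,2 dof=1 J1 → L=3 J1=2 J2=0
add link → L=4 J1=2 J2=0
R@3,1 dof=1 J1 → L=4 J1=3 J2=0
P@3,2 dof=1 J1 → L=4 J1=4 J2=0
P@3,0 dof=1 J1 → L=4 J1=5 J2=0
M=3(L−1)−2J1−J2=3·3−2·5−0=-1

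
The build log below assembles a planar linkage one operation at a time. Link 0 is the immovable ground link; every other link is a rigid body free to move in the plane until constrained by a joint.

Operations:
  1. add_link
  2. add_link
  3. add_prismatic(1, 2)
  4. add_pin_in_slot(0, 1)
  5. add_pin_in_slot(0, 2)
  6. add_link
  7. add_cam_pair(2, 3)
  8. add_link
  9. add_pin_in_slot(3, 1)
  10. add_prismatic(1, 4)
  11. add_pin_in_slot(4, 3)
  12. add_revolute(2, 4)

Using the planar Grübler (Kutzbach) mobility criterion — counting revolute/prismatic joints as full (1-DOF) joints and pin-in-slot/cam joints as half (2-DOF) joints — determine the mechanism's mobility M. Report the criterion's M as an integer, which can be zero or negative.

ground; <1,0,0>
#1 <2,0,0>
#2 <3,0,0>
P:1↔2 J1 <3,1,0>
PS:0↔1 J2 <3,1,1>
PS:0↔2 J2 <3,1,2>
#3 <4,1,2>
C:2↔3 J2 <4,1,3>
#4 <5,1,3>
PS:3↔1 J2 <5,1,4>
P:1↔4 J1 <5,2,4>
PS:4↔3 J2 <5,2,5>
R:2↔4 J1 <5,3,5>
3×4 − 2×3 − 1×5 = 1

M = 1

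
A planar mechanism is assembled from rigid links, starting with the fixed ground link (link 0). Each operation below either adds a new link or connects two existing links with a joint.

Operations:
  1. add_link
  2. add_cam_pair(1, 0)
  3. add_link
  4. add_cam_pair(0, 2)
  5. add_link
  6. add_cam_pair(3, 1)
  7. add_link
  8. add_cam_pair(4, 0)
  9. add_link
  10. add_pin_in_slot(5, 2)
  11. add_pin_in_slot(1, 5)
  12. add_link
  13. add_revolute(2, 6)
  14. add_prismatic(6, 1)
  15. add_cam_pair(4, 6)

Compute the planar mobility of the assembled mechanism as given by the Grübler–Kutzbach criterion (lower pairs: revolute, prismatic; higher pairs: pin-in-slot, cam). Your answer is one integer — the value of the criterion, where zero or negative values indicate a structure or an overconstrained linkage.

[1;0;0] (link 0 is ground)
L+ [2;0;0]
C(1,0)∈J2 [2;0;1]
L+ [3;0;1]
C(0,2)∈J2 [3;0;2]
L+ [4;0;2]
C(3,1)∈J2 [4;0;3]
L+ [5;0;3]
C(4,0)∈J2 [5;0;4]
L+ [6;0;4]
PS(5,2)∈J2 [6;0;5]
PS(1,5)∈J2 [6;0;6]
L+ [7;0;6]
R(2,6)∈J1 [7;1;6]
P(6,1)∈J1 [7;2;6]
C(4,6)∈J2 [7;2;7]
mobility = 18 − 4 − 7 = 7

M = 7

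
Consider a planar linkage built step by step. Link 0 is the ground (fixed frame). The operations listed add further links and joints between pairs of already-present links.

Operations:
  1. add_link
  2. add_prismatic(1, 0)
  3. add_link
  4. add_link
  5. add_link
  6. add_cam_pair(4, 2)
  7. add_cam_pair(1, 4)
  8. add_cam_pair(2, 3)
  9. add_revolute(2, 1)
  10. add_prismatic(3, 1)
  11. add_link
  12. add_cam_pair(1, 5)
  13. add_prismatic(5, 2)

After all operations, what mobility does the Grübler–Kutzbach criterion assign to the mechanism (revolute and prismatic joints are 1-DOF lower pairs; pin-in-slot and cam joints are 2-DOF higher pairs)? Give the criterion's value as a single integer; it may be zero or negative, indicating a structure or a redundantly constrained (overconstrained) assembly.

[1;0;0] (link 0 is ground)
L+ [2;0;0]
P(1,0)∈J1 [2;1;0]
L+ [3;1;0]
L+ [4;1;0]
L+ [5;1;0]
C(4,2)∈J2 [5;1;1]
C(1,4)∈J2 [5;1;2]
C(2,3)∈J2 [5;1;3]
R(2,1)∈J1 [5;2;3]
P(3,1)∈J1 [5;3;3]
L+ [6;3;3]
C(1,5)∈J2 [6;3;4]
P(5,2)∈J1 [6;4;4]
mobility = 15 − 8 − 4 = 3

M = 3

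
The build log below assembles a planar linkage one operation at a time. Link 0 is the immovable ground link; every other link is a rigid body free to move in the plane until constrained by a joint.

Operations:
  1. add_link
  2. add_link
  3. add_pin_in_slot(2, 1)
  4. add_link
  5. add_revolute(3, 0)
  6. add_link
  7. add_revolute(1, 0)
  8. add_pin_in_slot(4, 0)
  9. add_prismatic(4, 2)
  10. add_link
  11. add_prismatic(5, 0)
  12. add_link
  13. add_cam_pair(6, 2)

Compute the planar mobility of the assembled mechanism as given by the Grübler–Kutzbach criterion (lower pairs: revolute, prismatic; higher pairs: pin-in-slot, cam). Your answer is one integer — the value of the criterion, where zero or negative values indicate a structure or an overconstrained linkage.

L=1 J1=0 J2=0
add link → L=2 J1=0 J2=0
add link → L=3 J1=0 J2=0
PS@2,1 dof=2 J2 → L=3 J1=0 J2=1
add link → L=4 J1=0 J2=1
R@3,0 dof=1 J1 → L=4 J1=1 J2=1
add link → L=5 J1=1 J2=1
R@1,0 dof=1 J1 → L=5 J1=2 J2=1
PS@4,0 dof=2 J2 → L=5 J1=2 J2=2
P@4,2 dof=1 J1 → L=5 J1=3 J2=2
add link → L=6 J1=3 J2=2
P@5,0 dof=1 J1 → L=6 J1=4 J2=2
add link → L=7 J1=4 J2=2
C@6,2 dof=2 J2 → L=7 J1=4 J2=3
M=3(L−1)−2J1−J2=3·6−2·4−3=7

M = 7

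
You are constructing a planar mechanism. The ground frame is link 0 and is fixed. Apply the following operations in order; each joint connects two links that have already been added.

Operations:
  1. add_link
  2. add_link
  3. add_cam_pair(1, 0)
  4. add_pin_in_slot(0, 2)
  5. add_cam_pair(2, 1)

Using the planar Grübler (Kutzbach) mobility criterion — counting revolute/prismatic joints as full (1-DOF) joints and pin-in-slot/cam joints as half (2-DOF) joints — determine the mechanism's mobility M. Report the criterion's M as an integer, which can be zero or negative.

M = 3

L=1 J1=0 J2=0
add link → L=2 J1=0 J2=0
add link → L=3 J1=0 J2=0
C@1,0 dof=2 J2 → L=3 J1=0 J2=1
PS@0,2 dof=2 J2 → L=3 J1=0 J2=2
C@2,1 dof=2 J2 → L=3 J1=0 J2=3
M=3(L−1)−2J1−J2=3·2−2·0−3=3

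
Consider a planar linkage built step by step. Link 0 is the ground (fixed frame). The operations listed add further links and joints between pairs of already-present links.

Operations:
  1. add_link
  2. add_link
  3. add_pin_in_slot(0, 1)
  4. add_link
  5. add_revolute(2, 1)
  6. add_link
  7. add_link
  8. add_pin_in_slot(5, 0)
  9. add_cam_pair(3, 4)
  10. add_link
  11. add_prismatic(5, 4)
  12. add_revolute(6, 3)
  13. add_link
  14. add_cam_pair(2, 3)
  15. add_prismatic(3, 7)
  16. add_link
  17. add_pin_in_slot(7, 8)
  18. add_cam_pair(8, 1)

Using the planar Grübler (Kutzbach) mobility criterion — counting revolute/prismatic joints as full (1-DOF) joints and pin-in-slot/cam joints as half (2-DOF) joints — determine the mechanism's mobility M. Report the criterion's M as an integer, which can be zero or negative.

M = 10

(L,J1,J2)=(1,0,0); link0 fixed
link1: (2,0,0)
link2: (3,0,0)
PS 0-1 [J2]: (3,0,1)
link3: (4,0,1)
R 2-1 [J1]: (4,1,1)
link4: (5,1,1)
link5: (6,1,1)
PS 5-0 [J2]: (6,1,2)
C 3-4 [J2]: (6,1,3)
link6: (7,1,3)
P 5-4 [J1]: (7,2,3)
R 6-3 [J1]: (7,3,3)
link7: (8,3,3)
C 2-3 [J2]: (8,3,4)
P 3-7 [J1]: (8,4,4)
link8: (9,4,4)
PS 7-8 [J2]: (9,4,5)
C 8-1 [J2]: (9,4,6)
Grübler: 3·8 − 2·4 − 6 = 10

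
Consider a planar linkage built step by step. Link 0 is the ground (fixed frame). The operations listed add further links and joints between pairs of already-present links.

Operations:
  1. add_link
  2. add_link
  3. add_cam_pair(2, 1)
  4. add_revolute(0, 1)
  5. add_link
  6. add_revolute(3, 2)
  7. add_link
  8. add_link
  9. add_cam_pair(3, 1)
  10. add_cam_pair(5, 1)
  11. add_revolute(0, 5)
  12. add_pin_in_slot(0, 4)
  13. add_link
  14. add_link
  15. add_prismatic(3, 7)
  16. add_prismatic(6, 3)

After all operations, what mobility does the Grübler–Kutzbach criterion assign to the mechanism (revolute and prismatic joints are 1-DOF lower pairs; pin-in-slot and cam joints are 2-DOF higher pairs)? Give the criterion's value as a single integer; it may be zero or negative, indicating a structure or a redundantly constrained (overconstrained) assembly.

M = 7

link 0 = ground. State L|J1|J2 = 1|0|0
+link1  2|0|0
+link2  3|0|0
C(2,1) f=2→J2  3|0|1
R(0,1) f=1→J1  3|1|1
+link3  4|1|1
R(3,2) f=1→J1  4|2|1
+link4  5|2|1
+link5  6|2|1
C(3,1) f=2→J2  6|2|2
C(5,1) f=2→J2  6|2|3
R(0,5) f=1→J1  6|3|3
PS(0,4) f=2→J2  6|3|4
+link6  7|3|4
+link7  8|3|4
P(3,7) f=1→J1  8|4|4
P(6,3) f=1→J1  8|5|4
M = 3(8−1)−2·5−4 = 21−10−4 = 7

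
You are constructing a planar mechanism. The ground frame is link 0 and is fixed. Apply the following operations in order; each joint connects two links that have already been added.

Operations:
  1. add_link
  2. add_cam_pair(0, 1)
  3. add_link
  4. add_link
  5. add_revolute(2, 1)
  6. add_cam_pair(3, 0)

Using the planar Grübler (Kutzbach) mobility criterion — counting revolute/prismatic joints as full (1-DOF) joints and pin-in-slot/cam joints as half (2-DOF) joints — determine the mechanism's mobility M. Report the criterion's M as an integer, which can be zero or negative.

M = 5

ground; <1,0,0>
#1 <2,0,0>
C:0↔1 J2 <2,0,1>
#2 <3,0,1>
#3 <4,0,1>
R:2↔1 J1 <4,1,1>
C:3↔0 J2 <4,1,2>
3×3 − 2×1 − 1×2 = 5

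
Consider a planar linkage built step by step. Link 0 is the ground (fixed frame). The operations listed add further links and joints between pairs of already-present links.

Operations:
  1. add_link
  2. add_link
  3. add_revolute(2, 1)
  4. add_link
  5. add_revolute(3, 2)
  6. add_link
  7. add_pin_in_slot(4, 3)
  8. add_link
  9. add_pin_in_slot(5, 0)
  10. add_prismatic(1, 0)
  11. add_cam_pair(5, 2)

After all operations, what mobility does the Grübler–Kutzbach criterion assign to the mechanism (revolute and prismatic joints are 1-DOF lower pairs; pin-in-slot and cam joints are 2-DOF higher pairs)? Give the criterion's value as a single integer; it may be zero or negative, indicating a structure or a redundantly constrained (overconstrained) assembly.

M = 6

ground; <1,0,0>
#1 <2,0,0>
#2 <3,0,0>
R:2↔1 J1 <3,1,0>
#3 <4,1,0>
R:3↔2 J1 <4,2,0>
#4 <5,2,0>
PS:4↔3 J2 <5,2,1>
#5 <6,2,1>
PS:5↔0 J2 <6,2,2>
P:1↔0 J1 <6,3,2>
C:5↔2 J2 <6,3,3>
3×5 − 2×3 − 1×3 = 6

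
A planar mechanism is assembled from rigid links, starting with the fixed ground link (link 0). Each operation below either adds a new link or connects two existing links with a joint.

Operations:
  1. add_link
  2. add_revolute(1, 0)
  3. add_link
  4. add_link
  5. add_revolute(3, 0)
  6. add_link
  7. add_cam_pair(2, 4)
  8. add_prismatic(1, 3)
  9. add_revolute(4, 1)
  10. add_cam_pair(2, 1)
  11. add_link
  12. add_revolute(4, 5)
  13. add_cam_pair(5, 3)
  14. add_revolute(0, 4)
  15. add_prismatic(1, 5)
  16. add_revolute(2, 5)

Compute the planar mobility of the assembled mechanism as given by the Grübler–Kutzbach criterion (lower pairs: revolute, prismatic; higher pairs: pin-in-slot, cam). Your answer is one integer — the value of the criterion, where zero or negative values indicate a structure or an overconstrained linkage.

L=1 J1=0 J2=0
add link → L=2 J1=0 J2=0
R@1,0 dof=1 J1 → L=2 J1=1 J2=0
add link → L=3 J1=1 J2=0
add link → L=4 J1=1 J2=0
R@3,0 dof=1 J1 → L=4 J1=2 J2=0
add link → L=5 J1=2 J2=0
C@2,4 dof=2 J2 → L=5 J1=2 J2=1
P@1,3 dof=1 J1 → L=5 J1=3 J2=1
R@4,1 dof=1 J1 → L=5 J1=4 J2=1
C@2,1 dof=2 J2 → L=5 J1=4 J2=2
add link → L=6 J1=4 J2=2
R@4,5 dof=1 J1 → L=6 J1=5 J2=2
C@5,3 dof=2 J2 → L=6 J1=5 J2=3
R@0,4 dof=1 J1 → L=6 J1=6 J2=3
P@1,5 dof=1 J1 → L=6 J1=7 J2=3
R@2,5 dof=1 J1 → L=6 J1=8 J2=3
M=3(L−1)−2J1−J2=3·5−2·8−3=-4

M = -4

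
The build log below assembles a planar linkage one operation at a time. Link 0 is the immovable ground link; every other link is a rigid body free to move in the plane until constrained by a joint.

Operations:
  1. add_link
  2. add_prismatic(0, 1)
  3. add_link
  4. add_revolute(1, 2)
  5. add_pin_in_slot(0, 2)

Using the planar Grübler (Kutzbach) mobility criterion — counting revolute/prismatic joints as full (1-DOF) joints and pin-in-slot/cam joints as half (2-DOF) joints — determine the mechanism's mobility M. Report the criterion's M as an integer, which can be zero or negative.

M = 1

L=1 J1=0 J2=0
add link → L=2 J1=0 J2=0
P@0,1 dof=1 J1 → L=2 J1=1 J2=0
add link → L=3 J1=1 J2=0
R@1,2 dof=1 J1 → L=3 J1=2 J2=0
PS@0,2 dof=2 J2 → L=3 J1=2 J2=1
M=3(L−1)−2J1−J2=3·2−2·2−1=1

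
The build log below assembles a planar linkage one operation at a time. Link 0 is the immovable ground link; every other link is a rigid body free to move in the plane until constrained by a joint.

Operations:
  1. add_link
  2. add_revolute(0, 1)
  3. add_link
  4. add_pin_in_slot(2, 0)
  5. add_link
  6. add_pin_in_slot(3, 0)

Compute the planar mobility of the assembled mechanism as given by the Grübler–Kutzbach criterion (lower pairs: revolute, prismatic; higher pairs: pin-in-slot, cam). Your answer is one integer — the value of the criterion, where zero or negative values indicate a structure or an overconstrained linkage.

M = 5

L=1 J1=0 J2=0
add link → L=2 J1=0 J2=0
R@0,1 dof=1 J1 → L=2 J1=1 J2=0
add link → L=3 J1=1 J2=0
PS@2,0 dof=2 J2 → L=3 J1=1 J2=1
add link → L=4 J1=1 J2=1
PS@3,0 dof=2 J2 → L=4 J1=1 J2=2
M=3(L−1)−2J1−J2=3·3−2·1−2=5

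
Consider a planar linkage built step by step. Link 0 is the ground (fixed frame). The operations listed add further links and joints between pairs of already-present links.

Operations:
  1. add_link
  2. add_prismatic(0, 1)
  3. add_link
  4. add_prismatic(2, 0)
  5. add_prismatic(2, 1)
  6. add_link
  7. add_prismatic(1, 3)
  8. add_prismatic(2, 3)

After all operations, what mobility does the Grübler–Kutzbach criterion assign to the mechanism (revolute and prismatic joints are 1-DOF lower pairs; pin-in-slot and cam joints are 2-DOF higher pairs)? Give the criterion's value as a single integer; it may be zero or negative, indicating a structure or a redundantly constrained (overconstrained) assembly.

ground; <1,0,0>
#1 <2,0,0>
P:0↔1 J1 <2,1,0>
#2 <3,1,0>
P:2↔0 J1 <3,2,0>
P:2↔1 J1 <3,3,0>
#3 <4,3,0>
P:1↔3 J1 <4,4,0>
P:2↔3 J1 <4,5,0>
3×3 − 2×5 − 1×0 = -1

M = -1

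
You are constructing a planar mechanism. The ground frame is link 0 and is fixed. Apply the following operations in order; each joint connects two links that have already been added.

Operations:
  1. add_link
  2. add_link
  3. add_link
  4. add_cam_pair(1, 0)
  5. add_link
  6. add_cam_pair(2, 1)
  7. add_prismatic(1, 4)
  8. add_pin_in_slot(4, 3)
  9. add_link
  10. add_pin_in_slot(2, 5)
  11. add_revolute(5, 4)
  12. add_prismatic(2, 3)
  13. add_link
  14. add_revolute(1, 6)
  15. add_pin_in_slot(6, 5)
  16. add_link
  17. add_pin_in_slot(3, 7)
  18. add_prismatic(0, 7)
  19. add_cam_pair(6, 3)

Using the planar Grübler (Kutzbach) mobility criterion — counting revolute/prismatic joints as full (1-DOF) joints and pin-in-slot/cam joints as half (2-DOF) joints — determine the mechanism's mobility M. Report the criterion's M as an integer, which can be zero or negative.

M = 4

link 0 = ground. State L|J1|J2 = 1|0|0
+link1  2|0|0
+link2  3|0|0
+link3  4|0|0
C(1,0) f=2→J2  4|0|1
+link4  5|0|1
C(2,1) f=2→J2  5|0|2
P(1,4) f=1→J1  5|1|2
PS(4,3) f=2→J2  5|1|3
+link5  6|1|3
PS(2,5) f=2→J2  6|1|4
R(5,4) f=1→J1  6|2|4
P(2,3) f=1→J1  6|3|4
+link6  7|3|4
R(1,6) f=1→J1  7|4|4
PS(6,5) f=2→J2  7|4|5
+link7  8|4|5
PS(3,7) f=2→J2  8|4|6
P(0,7) f=1→J1  8|5|6
C(6,3) f=2→J2  8|5|7
M = 3(8−1)−2·5−7 = 21−10−7 = 4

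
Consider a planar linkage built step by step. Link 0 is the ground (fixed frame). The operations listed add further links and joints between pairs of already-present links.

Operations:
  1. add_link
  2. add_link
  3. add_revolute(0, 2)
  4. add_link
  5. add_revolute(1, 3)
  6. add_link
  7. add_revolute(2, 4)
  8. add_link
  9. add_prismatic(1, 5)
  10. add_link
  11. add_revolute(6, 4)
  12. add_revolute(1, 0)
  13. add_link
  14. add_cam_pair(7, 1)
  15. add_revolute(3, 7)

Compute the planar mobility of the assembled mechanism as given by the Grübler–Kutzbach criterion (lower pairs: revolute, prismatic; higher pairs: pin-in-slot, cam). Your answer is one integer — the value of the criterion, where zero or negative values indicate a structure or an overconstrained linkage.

M = 6

L=1 J1=0 J2=0
add link → L=2 J1=0 J2=0
add link → L=3 J1=0 J2=0
R@0,2 dof=1 J1 → L=3 J1=1 J2=0
add link → L=4 J1=1 J2=0
R@1,3 dof=1 J1 → L=4 J1=2 J2=0
add link → L=5 J1=2 J2=0
R@2,4 dof=1 J1 → L=5 J1=3 J2=0
add link → L=6 J1=3 J2=0
P@1,5 dof=1 J1 → L=6 J1=4 J2=0
add link → L=7 J1=4 J2=0
R@6,4 dof=1 J1 → L=7 J1=5 J2=0
R@1,0 dof=1 J1 → L=7 J1=6 J2=0
add link → L=8 J1=6 J2=0
C@7,1 dof=2 J2 → L=8 J1=6 J2=1
R@3,7 dof=1 J1 → L=8 J1=7 J2=1
M=3(L−1)−2J1−J2=3·7−2·7−1=6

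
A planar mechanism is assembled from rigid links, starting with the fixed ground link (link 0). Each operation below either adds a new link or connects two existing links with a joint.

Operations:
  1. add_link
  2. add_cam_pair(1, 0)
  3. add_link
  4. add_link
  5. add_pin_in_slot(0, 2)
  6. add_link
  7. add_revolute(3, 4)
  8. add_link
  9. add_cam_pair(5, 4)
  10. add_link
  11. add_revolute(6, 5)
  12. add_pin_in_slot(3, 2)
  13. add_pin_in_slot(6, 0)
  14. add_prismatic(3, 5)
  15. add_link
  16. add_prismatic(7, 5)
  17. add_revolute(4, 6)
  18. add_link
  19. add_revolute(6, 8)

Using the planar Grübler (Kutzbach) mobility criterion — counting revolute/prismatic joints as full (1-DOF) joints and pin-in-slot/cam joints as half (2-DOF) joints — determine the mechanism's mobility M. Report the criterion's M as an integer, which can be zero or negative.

M = 7

ground; <1,0,0>
#1 <2,0,0>
C:1↔0 J2 <2,0,1>
#2 <3,0,1>
#3 <4,0,1>
PS:0↔2 J2 <4,0,2>
#4 <5,0,2>
R:3↔4 J1 <5,1,2>
#5 <6,1,2>
C:5↔4 J2 <6,1,3>
#6 <7,1,3>
R:6↔5 J1 <7,2,3>
PS:3↔2 J2 <7,2,4>
PS:6↔0 J2 <7,2,5>
P:3↔5 J1 <7,3,5>
#7 <8,3,5>
P:7↔5 J1 <8,4,5>
R:4↔6 J1 <8,5,5>
#8 <9,5,5>
R:6↔8 J1 <9,6,5>
3×8 − 2×6 − 1×5 = 7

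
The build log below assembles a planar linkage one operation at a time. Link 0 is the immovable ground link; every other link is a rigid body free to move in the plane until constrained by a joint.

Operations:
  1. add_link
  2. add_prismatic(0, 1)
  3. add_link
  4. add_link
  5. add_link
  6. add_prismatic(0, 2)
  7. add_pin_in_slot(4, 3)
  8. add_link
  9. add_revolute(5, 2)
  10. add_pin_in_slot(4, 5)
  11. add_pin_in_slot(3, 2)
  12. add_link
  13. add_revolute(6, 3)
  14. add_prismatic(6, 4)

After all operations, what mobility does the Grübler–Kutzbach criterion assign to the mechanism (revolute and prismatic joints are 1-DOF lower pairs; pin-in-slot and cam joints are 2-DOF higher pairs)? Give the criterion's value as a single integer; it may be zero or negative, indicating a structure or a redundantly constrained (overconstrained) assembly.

[1;0;0] (link 0 is ground)
L+ [2;0;0]
P(0,1)∈J1 [2;1;0]
L+ [3;1;0]
L+ [4;1;0]
L+ [5;1;0]
P(0,2)∈J1 [5;2;0]
PS(4,3)∈J2 [5;2;1]
L+ [6;2;1]
R(5,2)∈J1 [6;3;1]
PS(4,5)∈J2 [6;3;2]
PS(3,2)∈J2 [6;3;3]
L+ [7;3;3]
R(6,3)∈J1 [7;4;3]
P(6,4)∈J1 [7;5;3]
mobility = 18 − 10 − 3 = 5

M = 5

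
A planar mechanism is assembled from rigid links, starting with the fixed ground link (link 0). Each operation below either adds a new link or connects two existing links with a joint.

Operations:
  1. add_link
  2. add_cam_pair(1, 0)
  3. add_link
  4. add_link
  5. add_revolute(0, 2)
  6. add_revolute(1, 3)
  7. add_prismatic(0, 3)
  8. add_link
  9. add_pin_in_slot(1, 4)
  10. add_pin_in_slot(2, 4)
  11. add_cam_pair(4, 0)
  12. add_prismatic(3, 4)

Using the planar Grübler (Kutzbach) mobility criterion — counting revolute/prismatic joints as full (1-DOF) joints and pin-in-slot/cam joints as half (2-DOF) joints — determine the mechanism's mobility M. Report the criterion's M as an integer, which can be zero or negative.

L=1 J1=0 J2=0
add link → L=2 J1=0 J2=0
C@1,0 dof=2 J2 → L=2 J1=0 J2=1
add link → L=3 J1=0 J2=1
add link → L=4 J1=0 J2=1
R@0,2 dof=1 J1 → L=4 J1=1 J2=1
R@1,3 dof=1 J1 → L=4 J1=2 J2=1
P@0,3 dof=1 J1 → L=4 J1=3 J2=1
add link → L=5 J1=3 J2=1
PS@1,4 dof=2 J2 → L=5 J1=3 J2=2
PS@2,4 dof=2 J2 → L=5 J1=3 J2=3
C@4,0 dof=2 J2 → L=5 J1=3 J2=4
P@3,4 dof=1 J1 → L=5 J1=4 J2=4
M=3(L−1)−2J1−J2=3·4−2·4−4=0

M = 0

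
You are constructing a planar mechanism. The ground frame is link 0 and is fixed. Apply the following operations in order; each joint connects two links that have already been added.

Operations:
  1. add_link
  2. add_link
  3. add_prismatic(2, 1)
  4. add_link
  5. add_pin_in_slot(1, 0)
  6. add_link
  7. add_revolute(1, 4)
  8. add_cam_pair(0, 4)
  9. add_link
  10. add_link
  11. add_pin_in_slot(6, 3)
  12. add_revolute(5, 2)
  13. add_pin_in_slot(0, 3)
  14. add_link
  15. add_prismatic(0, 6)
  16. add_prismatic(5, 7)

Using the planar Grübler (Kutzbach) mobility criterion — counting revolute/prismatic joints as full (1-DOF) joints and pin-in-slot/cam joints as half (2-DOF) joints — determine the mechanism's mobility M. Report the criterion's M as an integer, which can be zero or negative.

M = 7

[1;0;0] (link 0 is ground)
L+ [2;0;0]
L+ [3;0;0]
P(2,1)∈J1 [3;1;0]
L+ [4;1;0]
PS(1,0)∈J2 [4;1;1]
L+ [5;1;1]
R(1,4)∈J1 [5;2;1]
C(0,4)∈J2 [5;2;2]
L+ [6;2;2]
L+ [7;2;2]
PS(6,3)∈J2 [7;2;3]
R(5,2)∈J1 [7;3;3]
PS(0,3)∈J2 [7;3;4]
L+ [8;3;4]
P(0,6)∈J1 [8;4;4]
P(5,7)∈J1 [8;5;4]
mobility = 21 − 10 − 4 = 7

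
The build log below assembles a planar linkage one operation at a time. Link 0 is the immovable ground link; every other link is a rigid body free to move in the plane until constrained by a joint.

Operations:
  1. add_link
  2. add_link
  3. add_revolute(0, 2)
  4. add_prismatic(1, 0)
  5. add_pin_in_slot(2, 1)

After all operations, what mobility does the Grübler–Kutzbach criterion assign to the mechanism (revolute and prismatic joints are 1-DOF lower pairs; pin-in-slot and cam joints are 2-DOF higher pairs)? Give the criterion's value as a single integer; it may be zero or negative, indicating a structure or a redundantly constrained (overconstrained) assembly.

M = 1

[1;0;0] (link 0 is ground)
L+ [2;0;0]
L+ [3;0;0]
R(0,2)∈J1 [3;1;0]
P(1,0)∈J1 [3;2;0]
PS(2,1)∈J2 [3;2;1]
mobility = 6 − 4 − 1 = 1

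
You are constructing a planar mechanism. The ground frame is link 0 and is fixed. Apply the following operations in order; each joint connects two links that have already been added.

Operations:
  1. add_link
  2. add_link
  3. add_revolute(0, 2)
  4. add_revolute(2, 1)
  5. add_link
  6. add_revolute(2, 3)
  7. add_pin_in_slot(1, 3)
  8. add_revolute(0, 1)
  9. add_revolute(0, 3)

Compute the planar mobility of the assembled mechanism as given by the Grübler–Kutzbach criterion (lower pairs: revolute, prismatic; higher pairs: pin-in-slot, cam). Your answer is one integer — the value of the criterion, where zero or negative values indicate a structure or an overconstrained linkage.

[1;0;0] (link 0 is ground)
L+ [2;0;0]
L+ [3;0;0]
R(0,2)∈J1 [3;1;0]
R(2,1)∈J1 [3;2;0]
L+ [4;2;0]
R(2,3)∈J1 [4;3;0]
PS(1,3)∈J2 [4;3;1]
R(0,1)∈J1 [4;4;1]
R(0,3)∈J1 [4;5;1]
mobility = 9 − 10 − 1 = -2

M = -2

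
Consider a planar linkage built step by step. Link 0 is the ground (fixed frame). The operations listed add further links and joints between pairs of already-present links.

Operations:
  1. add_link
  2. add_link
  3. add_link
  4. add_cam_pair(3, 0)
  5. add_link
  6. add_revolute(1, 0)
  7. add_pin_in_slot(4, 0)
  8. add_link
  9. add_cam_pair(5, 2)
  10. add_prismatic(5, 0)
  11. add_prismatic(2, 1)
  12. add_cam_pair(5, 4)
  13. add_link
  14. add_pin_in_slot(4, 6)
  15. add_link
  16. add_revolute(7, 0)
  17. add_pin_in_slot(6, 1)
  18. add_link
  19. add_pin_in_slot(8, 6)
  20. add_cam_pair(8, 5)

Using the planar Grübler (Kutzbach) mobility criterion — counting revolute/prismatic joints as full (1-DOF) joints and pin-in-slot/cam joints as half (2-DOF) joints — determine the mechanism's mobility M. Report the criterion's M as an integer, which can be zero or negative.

(L,J1,J2)=(1,0,0); link0 fixed
link1: (2,0,0)
link2: (3,0,0)
link3: (4,0,0)
C 3-0 [J2]: (4,0,1)
link4: (5,0,1)
R 1-0 [J1]: (5,1,1)
PS 4-0 [J2]: (5,1,2)
link5: (6,1,2)
C 5-2 [J2]: (6,1,3)
P 5-0 [J1]: (6,2,3)
P 2-1 [J1]: (6,3,3)
C 5-4 [J2]: (6,3,4)
link6: (7,3,4)
PS 4-6 [J2]: (7,3,5)
link7: (8,3,5)
R 7-0 [J1]: (8,4,5)
PS 6-1 [J2]: (8,4,6)
link8: (9,4,6)
PS 8-6 [J2]: (9,4,7)
C 8-5 [J2]: (9,4,8)
Grübler: 3·8 − 2·4 − 8 = 8

M = 8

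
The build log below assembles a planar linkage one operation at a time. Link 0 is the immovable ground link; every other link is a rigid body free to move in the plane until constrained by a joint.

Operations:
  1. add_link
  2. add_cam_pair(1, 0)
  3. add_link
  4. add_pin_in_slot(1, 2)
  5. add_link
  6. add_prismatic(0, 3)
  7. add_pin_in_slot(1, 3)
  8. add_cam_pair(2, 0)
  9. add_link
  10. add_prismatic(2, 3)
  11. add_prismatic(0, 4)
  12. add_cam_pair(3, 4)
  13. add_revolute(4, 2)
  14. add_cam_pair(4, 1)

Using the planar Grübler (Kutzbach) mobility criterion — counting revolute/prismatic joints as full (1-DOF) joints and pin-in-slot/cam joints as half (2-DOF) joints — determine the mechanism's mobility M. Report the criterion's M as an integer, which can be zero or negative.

M = -2

L=1 J1=0 J2=0
add link → L=2 J1=0 J2=0
C@1,0 dof=2 J2 → L=2 J1=0 J2=1
add link → L=3 J1=0 J2=1
PS@1,2 dof=2 J2 → L=3 J1=0 J2=2
add link → L=4 J1=0 J2=2
P@0,3 dof=1 J1 → L=4 J1=1 J2=2
PS@1,3 dof=2 J2 → L=4 J1=1 J2=3
C@2,0 dof=2 J2 → L=4 J1=1 J2=4
add link → L=5 J1=1 J2=4
P@2,3 dof=1 J1 → L=5 J1=2 J2=4
P@0,4 dof=1 J1 → L=5 J1=3 J2=4
C@3,4 dof=2 J2 → L=5 J1=3 J2=5
R@4,2 dof=1 J1 → L=5 J1=4 J2=5
C@4,1 dof=2 J2 → L=5 J1=4 J2=6
M=3(L−1)−2J1−J2=3·4−2·4−6=-2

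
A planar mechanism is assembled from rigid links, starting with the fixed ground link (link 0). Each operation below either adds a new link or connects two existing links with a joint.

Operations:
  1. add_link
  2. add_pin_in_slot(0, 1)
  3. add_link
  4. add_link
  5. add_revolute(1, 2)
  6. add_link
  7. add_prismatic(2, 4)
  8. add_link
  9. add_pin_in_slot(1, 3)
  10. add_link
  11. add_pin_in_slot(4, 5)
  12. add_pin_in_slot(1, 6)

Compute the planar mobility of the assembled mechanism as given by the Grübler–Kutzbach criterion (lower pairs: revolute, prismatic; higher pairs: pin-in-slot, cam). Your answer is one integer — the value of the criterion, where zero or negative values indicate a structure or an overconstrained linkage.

M = 10

[1;0;0] (link 0 is ground)
L+ [2;0;0]
PS(0,1)∈J2 [2;0;1]
L+ [3;0;1]
L+ [4;0;1]
R(1,2)∈J1 [4;1;1]
L+ [5;1;1]
P(2,4)∈J1 [5;2;1]
L+ [6;2;1]
PS(1,3)∈J2 [6;2;2]
L+ [7;2;2]
PS(4,5)∈J2 [7;2;3]
PS(1,6)∈J2 [7;2;4]
mobility = 18 − 4 − 4 = 10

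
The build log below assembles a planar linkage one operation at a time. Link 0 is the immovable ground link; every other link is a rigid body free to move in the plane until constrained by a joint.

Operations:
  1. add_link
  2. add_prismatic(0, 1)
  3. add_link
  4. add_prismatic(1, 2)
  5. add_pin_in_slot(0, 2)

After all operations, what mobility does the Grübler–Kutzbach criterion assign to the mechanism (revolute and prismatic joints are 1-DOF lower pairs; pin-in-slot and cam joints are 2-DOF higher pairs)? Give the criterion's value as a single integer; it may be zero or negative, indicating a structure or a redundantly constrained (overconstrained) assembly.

L=1 J1=0 J2=0
add link → L=2 J1=0 J2=0
P@0,1 dof=1 J1 → L=2 J1=1 J2=0
add link → L=3 J1=1 J2=0
P@1,2 dof=1 J1 → L=3 J1=2 J2=0
PS@0,2 dof=2 J2 → L=3 J1=2 J2=1
M=3(L−1)−2J1−J2=3·2−2·2−1=1

M = 1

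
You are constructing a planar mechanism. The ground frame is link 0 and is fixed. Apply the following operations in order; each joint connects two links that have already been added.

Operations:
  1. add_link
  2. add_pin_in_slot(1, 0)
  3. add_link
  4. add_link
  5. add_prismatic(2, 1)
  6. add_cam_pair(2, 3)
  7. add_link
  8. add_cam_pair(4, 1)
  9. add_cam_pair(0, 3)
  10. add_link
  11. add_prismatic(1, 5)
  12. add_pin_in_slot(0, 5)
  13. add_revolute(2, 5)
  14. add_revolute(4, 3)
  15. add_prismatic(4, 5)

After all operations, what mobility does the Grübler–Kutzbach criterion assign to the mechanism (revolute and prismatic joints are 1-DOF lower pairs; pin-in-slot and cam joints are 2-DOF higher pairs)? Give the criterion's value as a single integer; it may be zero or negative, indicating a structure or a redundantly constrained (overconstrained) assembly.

M = 0

link 0 = ground. State L|J1|J2 = 1|0|0
+link1  2|0|0
PS(1,0) f=2→J2  2|0|1
+link2  3|0|1
+link3  4|0|1
P(2,1) f=1→J1  4|1|1
C(2,3) f=2→J2  4|1|2
+link4  5|1|2
C(4,1) f=2→J2  5|1|3
C(0,3) f=2→J2  5|1|4
+link5  6|1|4
P(1,5) f=1→J1  6|2|4
PS(0,5) f=2→J2  6|2|5
R(2,5) f=1→J1  6|3|5
R(4,3) f=1→J1  6|4|5
P(4,5) f=1→J1  6|5|5
M = 3(6−1)−2·5−5 = 15−10−5 = 0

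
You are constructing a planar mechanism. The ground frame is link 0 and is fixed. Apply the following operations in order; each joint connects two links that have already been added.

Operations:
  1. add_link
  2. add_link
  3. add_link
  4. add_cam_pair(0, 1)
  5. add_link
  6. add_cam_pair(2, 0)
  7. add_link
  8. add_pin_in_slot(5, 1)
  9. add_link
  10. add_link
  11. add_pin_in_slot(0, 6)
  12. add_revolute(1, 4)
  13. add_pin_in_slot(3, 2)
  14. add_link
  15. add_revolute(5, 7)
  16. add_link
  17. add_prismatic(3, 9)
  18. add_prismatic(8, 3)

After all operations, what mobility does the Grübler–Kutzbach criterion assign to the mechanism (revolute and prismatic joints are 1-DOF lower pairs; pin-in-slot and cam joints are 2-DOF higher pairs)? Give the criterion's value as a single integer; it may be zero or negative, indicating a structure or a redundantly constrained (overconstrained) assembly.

M = 14

L=1 J1=0 J2=0
add link → L=2 J1=0 J2=0
add link → L=3 J1=0 J2=0
add link → L=4 J1=0 J2=0
C@0,1 dof=2 J2 → L=4 J1=0 J2=1
add link → L=5 J1=0 J2=1
C@2,0 dof=2 J2 → L=5 J1=0 J2=2
add link → L=6 J1=0 J2=2
PS@5,1 dof=2 J2 → L=6 J1=0 J2=3
add link → L=7 J1=0 J2=3
add link → L=8 J1=0 J2=3
PS@0,6 dof=2 J2 → L=8 J1=0 J2=4
R@1,4 dof=1 J1 → L=8 J1=1 J2=4
PS@3,2 dof=2 J2 → L=8 J1=1 J2=5
add link → L=9 J1=1 J2=5
R@5,7 dof=1 J1 → L=9 J1=2 J2=5
add link → L=10 J1=2 J2=5
P@3,9 dof=1 J1 → L=10 J1=3 J2=5
P@8,3 dof=1 J1 → L=10 J1=4 J2=5
M=3(L−1)−2J1−J2=3·9−2·4−5=14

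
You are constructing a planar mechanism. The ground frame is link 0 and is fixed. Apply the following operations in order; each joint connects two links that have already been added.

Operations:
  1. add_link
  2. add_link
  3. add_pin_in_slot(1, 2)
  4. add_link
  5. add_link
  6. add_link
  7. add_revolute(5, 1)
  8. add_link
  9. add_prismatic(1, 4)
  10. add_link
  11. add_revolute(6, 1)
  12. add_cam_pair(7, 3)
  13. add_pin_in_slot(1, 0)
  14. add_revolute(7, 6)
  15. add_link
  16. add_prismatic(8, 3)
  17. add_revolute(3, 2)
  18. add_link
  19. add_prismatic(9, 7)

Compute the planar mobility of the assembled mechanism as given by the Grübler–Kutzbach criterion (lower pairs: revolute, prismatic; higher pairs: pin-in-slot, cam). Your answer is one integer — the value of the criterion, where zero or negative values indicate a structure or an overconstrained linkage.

M = 10

(L,J1,J2)=(1,0,0); link0 fixed
link1: (2,0,0)
link2: (3,0,0)
PS 1-2 [J2]: (3,0,1)
link3: (4,0,1)
link4: (5,0,1)
link5: (6,0,1)
R 5-1 [J1]: (6,1,1)
link6: (7,1,1)
P 1-4 [J1]: (7,2,1)
link7: (8,2,1)
R 6-1 [J1]: (8,3,1)
C 7-3 [J2]: (8,3,2)
PS 1-0 [J2]: (8,3,3)
R 7-6 [J1]: (8,4,3)
link8: (9,4,3)
P 8-3 [J1]: (9,5,3)
R 3-2 [J1]: (9,6,3)
link9: (10,6,3)
P 9-7 [J1]: (10,7,3)
Grübler: 3·9 − 2·7 − 3 = 10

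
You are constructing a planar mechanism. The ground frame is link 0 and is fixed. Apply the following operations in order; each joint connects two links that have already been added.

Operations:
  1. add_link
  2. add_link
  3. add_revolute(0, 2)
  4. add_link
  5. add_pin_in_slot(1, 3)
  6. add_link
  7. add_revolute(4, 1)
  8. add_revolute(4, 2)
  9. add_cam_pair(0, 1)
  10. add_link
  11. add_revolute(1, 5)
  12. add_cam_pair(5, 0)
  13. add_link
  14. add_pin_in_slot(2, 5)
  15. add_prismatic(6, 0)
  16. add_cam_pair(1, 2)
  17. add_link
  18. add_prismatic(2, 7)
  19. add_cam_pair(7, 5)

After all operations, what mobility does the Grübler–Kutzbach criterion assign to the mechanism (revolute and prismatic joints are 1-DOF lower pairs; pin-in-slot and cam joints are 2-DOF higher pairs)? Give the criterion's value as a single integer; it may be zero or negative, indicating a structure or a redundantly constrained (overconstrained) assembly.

(L,J1,J2)=(1,0,0); link0 fixed
link1: (2,0,0)
link2: (3,0,0)
R 0-2 [J1]: (3,1,0)
link3: (4,1,0)
PS 1-3 [J2]: (4,1,1)
link4: (5,1,1)
R 4-1 [J1]: (5,2,1)
R 4-2 [J1]: (5,3,1)
C 0-1 [J2]: (5,3,2)
link5: (6,3,2)
R 1-5 [J1]: (6,4,2)
C 5-0 [J2]: (6,4,3)
link6: (7,4,3)
PS 2-5 [J2]: (7,4,4)
P 6-0 [J1]: (7,5,4)
C 1-2 [J2]: (7,5,5)
link7: (8,5,5)
P 2-7 [J1]: (8,6,5)
C 7-5 [J2]: (8,6,6)
Grübler: 3·7 − 2·6 − 6 = 3

M = 3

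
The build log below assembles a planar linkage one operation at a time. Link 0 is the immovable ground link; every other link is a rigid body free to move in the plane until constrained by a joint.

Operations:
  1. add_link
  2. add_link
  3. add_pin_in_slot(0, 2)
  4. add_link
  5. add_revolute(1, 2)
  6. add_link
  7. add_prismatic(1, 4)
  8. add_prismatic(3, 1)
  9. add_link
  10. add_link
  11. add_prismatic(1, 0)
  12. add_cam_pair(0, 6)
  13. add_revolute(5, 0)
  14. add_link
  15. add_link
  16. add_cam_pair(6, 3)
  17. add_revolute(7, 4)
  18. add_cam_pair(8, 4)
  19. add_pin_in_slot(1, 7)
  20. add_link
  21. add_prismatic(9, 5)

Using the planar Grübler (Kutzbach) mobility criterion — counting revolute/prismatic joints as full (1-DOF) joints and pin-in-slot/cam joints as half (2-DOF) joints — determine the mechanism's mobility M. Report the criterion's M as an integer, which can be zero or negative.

M = 8

L=1 J1=0 J2=0
add link → L=2 J1=0 J2=0
add link → L=3 J1=0 J2=0
PS@0,2 dof=2 J2 → L=3 J1=0 J2=1
add link → L=4 J1=0 J2=1
R@1,2 dof=1 J1 → L=4 J1=1 J2=1
add link → L=5 J1=1 J2=1
P@1,4 dof=1 J1 → L=5 J1=2 J2=1
P@3,1 dof=1 J1 → L=5 J1=3 J2=1
add link → L=6 J1=3 J2=1
add link → L=7 J1=3 J2=1
P@1,0 dof=1 J1 → L=7 J1=4 J2=1
C@0,6 dof=2 J2 → L=7 J1=4 J2=2
R@5,0 dof=1 J1 → L=7 J1=5 J2=2
add link → L=8 J1=5 J2=2
add link → L=9 J1=5 J2=2
C@6,3 dof=2 J2 → L=9 J1=5 J2=3
R@7,4 dof=1 J1 → L=9 J1=6 J2=3
C@8,4 dof=2 J2 → L=9 J1=6 J2=4
PS@1,7 dof=2 J2 → L=9 J1=6 J2=5
add link → L=10 J1=6 J2=5
P@9,5 dof=1 J1 → L=10 J1=7 J2=5
M=3(L−1)−2J1−J2=3·9−2·7−5=8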